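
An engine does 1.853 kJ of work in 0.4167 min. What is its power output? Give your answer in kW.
Convert to SI: W = 1853.0 J, t = 25.002 s
P = W/t = 1853.0/25.002 = 74.1141 W = 0.07411 kW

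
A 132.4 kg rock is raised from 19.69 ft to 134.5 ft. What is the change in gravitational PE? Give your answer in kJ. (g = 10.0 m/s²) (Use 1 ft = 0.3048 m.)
Convert to SI: m = 132.4 kg, Δh = 34.9941 m
ΔPE = mgΔh = (132.4)(10.0)(34.9941) = 46332.2 J = 46.33 kJ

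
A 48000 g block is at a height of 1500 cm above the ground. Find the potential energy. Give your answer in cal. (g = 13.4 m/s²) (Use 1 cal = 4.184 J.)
Convert to SI: m = 48.0 kg, h = 15.0 m
PE = mgh = (48.0)(13.4)(15.0) = 9648.0 J = 2306 cal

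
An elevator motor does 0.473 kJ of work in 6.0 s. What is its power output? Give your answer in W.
Convert to SI: W = 473.0 J, t = 6.0 s
P = W/t = 473.0/6.0 = 78.83 W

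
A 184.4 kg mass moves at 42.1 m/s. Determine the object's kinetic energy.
KE = ½mv² = ½(184.4)(42.1)² = 163400 J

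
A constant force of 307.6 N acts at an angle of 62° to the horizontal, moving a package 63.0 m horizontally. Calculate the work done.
W = F·d·cosθ = (307.6)(63.0)cos(62°) = 9098 J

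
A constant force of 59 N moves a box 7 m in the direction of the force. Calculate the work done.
W = F·d = (59)(7) = 413.0 J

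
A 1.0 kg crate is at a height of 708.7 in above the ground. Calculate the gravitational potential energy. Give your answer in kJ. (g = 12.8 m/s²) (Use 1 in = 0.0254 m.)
Convert to SI: m = 1.0 kg, h = 18.001 m
PE = mgh = (1.0)(12.8)(18.001) = 230.413 J = 0.2304 kJ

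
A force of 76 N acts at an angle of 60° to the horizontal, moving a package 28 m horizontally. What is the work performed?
W = F·d·cosθ = (76)(28)cos(60°) = 1064 J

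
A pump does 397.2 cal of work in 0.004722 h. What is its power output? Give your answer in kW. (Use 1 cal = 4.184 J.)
Convert to SI: W = 1661.88 J, t = 16.9992 s
P = W/t = 1661.88/16.9992 = 97.7625 W = 0.09776 kW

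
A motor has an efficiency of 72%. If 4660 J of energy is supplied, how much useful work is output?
W_out = η·W_in = 0.72·4660 = 3355.2 J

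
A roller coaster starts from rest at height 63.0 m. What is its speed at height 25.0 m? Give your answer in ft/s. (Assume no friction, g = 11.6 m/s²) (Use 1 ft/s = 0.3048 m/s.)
mgh₁ = mgh₂ + ½mv² ⇒ v = √(2g(h₁−h₂)) = √(2·11.6·38.0) = 29.6917 m/s = 97.41 ft/s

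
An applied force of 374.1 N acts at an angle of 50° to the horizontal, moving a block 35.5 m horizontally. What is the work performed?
W = F·d·cosθ = (374.1)(35.5)cos(50°) = 8537 J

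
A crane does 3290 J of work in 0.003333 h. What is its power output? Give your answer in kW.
Convert to SI: W = 3290.0 J, t = 11.9988 s
P = W/t = 3290.0/11.9988 = 274.194 W = 0.2742 kW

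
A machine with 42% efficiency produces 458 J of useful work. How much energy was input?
W_in = W_out/η = 458/0.42 = 1090 J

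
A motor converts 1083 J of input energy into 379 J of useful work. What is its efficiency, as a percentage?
η = W_out/W_in = 379/1083 = 35.0%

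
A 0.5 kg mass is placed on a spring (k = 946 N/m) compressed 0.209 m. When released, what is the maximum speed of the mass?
½kx² = ½mv² ⇒ v = x√(k/m) = (0.209)√(946/0.5) = 9.091 m/s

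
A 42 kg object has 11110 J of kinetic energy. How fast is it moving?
v = √(2·KE/m) = √(2·11110/42) = 23.0 m/s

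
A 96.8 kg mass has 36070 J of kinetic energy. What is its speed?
v = √(2·KE/m) = √(2·36070/96.8) = 27.3 m/s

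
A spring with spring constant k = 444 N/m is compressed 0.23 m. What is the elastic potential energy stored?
PE = ½kx² = ½(444)(0.23)² = 11.74 J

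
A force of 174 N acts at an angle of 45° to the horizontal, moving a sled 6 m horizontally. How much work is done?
W = F·d·cosθ = (174)(6)cos(45°) = 738.2 J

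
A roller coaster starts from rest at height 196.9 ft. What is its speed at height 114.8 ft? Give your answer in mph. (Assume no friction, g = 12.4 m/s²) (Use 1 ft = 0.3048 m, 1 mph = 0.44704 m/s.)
Convert to SI: h₁−h₂ = 25.0241 m
mgh₁ = mgh₂ + ½mv² ⇒ v = √(2g(h₁−h₂)) = √(2·12.4·25.0241) = 24.9118 m/s = 55.73 mph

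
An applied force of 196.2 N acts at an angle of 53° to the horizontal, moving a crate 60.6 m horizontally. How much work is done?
W = F·d·cosθ = (196.2)(60.6)cos(53°) = 7155 J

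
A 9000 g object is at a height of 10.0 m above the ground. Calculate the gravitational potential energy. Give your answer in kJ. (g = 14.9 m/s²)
Convert to SI: m = 9.0 kg, h = 10.0 m
PE = mgh = (9.0)(14.9)(10.0) = 1341.0 J = 1.341 kJ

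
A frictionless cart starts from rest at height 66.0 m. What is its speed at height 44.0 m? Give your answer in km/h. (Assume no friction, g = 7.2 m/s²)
mgh₁ = mgh₂ + ½mv² ⇒ v = √(2g(h₁−h₂)) = √(2·7.2·22.0) = 17.7989 m/s = 64.08 km/h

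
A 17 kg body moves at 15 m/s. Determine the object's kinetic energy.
KE = ½mv² = ½(17)(15)² = 1912.5 J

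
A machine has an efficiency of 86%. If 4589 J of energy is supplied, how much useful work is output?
W_out = η·W_in = 0.86·4589 = 3946.54 J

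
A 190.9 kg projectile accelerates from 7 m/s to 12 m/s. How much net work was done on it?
W = ΔKE = ½m(v₂² − v₁²) = ½(190.9)(12² − 7²) = 9067.75 J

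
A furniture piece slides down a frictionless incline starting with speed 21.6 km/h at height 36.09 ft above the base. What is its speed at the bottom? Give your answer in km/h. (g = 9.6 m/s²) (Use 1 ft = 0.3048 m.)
Convert to SI: v₀ = 6.0 m/s, h = 11.0002 m
½mv₀² + mgh = ½mv² ⇒ v = √(v₀² + 2gh) = √(6.0² + 2·9.6·11.0002) = 15.7227 m/s = 56.6 km/h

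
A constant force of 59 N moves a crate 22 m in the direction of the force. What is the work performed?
W = F·d = (59)(22) = 1298 J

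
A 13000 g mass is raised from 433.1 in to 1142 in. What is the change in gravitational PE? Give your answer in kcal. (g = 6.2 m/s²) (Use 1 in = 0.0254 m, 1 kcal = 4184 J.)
Convert to SI: m = 13.0 kg, Δh = 18.0061 m
ΔPE = mgΔh = (13.0)(6.2)(18.0061) = 1451.29 J = 0.3469 kcal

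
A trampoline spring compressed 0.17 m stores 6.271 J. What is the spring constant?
k = 2·PE/x² = 2·6.271/(0.17)² = 434.0 N/m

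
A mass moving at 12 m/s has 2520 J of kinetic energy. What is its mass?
m = 2·KE/v² = 2·2520/(12)² = 35.0 kg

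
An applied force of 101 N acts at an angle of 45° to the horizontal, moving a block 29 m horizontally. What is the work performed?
W = F·d·cosθ = (101)(29)cos(45°) = 2071 J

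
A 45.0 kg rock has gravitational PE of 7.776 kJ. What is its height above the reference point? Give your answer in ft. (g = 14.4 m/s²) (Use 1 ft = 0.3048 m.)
Convert to SI: m = 45.0 kg, PE = 7776.0 J
h = PE/(mg) = 7776.0/(45.0·14.4) = 12.0 m = 39.37 ft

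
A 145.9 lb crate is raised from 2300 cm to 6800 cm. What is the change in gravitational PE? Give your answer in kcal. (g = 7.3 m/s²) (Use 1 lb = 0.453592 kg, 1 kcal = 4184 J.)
Convert to SI: m = 66.1791 kg, Δh = 45.0 m
ΔPE = mgΔh = (66.1791)(7.3)(45.0) = 21739.8 J = 5.196 kcal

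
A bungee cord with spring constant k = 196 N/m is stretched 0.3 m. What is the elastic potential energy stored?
PE = ½kx² = ½(196)(0.3)² = 8.82 J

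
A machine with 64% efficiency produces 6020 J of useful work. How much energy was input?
W_in = W_out/η = 6020/0.64 = 9406 J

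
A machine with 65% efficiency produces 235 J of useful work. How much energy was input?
W_in = W_out/η = 235/0.65 = 361.5 J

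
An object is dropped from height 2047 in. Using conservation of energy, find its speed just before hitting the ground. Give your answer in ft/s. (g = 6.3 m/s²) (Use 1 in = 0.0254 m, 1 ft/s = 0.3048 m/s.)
Convert to SI: h = 51.9938 m
mgh = ½mv² ⇒ v = √(2gh) = √(2·6.3·51.9938) = 25.5953 m/s = 83.97 ft/s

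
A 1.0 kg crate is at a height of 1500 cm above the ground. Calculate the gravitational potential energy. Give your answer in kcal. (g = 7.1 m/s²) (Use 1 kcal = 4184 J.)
Convert to SI: m = 1.0 kg, h = 15.0 m
PE = mgh = (1.0)(7.1)(15.0) = 106.5 J = 0.02545 kcal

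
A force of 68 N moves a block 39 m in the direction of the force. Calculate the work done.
W = F·d = (68)(39) = 2652 J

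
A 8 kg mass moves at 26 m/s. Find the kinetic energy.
KE = ½mv² = ½(8)(26)² = 2704.0 J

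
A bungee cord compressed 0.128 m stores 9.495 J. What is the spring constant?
k = 2·PE/x² = 2·9.495/(0.128)² = 1159 N/m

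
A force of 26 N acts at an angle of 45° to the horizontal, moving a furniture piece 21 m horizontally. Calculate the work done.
W = F·d·cosθ = (26)(21)cos(45°) = 386.1 J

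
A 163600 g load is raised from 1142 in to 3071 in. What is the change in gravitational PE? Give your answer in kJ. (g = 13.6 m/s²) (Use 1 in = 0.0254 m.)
Convert to SI: m = 163.6 kg, Δh = 48.9966 m
ΔPE = mgΔh = (163.6)(13.6)(48.9966) = 109015 J = 109.0 kJ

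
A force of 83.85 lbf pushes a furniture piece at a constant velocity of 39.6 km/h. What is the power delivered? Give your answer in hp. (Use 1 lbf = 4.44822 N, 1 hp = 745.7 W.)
Convert to SI: F = 372.983 N, v = 11.0 m/s
P = Fv = (372.983)(11.0) = 4102.82 W = 5.502 hp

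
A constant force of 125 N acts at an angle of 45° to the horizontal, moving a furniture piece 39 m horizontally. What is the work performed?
W = F·d·cosθ = (125)(39)cos(45°) = 3447 J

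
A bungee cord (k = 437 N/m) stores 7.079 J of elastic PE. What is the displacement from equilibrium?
x = √(2·PE/k) = √(2·7.079/437) = 0.18 m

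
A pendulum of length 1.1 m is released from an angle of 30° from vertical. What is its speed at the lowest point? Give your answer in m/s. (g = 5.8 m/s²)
h = L(1 − cosθ) = 1.1(1 − cos30°) = 0.147372 m
v = √(2gh) = √(2·5.8·0.147372) = 1.307 m/s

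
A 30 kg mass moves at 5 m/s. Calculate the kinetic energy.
KE = ½mv² = ½(30)(5)² = 375.0 J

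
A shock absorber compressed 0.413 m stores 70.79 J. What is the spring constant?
k = 2·PE/x² = 2·70.79/(0.413)² = 830.0 N/m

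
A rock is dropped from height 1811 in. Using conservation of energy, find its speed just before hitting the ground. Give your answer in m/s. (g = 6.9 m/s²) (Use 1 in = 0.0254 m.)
Convert to SI: h = 45.9994 m
mgh = ½mv² ⇒ v = √(2gh) = √(2·6.9·45.9994) = 25.2 m/s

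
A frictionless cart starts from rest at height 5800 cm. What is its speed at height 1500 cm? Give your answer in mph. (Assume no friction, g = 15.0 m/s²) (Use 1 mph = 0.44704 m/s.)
Convert to SI: h₁−h₂ = 43.0 m
mgh₁ = mgh₂ + ½mv² ⇒ v = √(2g(h₁−h₂)) = √(2·15.0·43.0) = 35.9166 m/s = 80.34 mph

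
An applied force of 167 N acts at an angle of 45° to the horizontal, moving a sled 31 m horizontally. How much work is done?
W = F·d·cosθ = (167)(31)cos(45°) = 3661 J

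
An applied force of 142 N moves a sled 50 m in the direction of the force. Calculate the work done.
W = F·d = (142)(50) = 7100 J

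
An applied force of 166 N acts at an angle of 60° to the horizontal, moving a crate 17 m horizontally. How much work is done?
W = F·d·cosθ = (166)(17)cos(60°) = 1411 J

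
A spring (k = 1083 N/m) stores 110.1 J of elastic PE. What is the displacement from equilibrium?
x = √(2·PE/k) = √(2·110.1/1083) = 0.4509 m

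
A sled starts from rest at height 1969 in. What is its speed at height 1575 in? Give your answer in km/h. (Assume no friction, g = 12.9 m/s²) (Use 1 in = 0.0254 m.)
Convert to SI: h₁−h₂ = 10.0076 m
mgh₁ = mgh₂ + ½mv² ⇒ v = √(2g(h₁−h₂)) = √(2·12.9·10.0076) = 16.0685 m/s = 57.85 km/h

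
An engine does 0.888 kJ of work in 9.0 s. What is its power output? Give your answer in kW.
Convert to SI: W = 888.0 J, t = 9.0 s
P = W/t = 888.0/9.0 = 98.6667 W = 0.09867 kW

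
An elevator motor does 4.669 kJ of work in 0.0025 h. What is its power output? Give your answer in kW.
Convert to SI: W = 4669.0 J, t = 9.0 s
P = W/t = 4669.0/9.0 = 518.778 W = 0.5188 kW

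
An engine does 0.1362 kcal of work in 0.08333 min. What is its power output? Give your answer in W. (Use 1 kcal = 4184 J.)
Convert to SI: W = 569.861 J, t = 4.9998 s
P = W/t = 569.861/4.9998 = 114.0 W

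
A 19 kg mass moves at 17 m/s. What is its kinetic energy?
KE = ½mv² = ½(19)(17)² = 2745.5 J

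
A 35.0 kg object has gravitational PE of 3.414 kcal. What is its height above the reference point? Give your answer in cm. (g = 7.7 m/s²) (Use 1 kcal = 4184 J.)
Convert to SI: m = 35.0 kg, PE = 14284.2 J
h = PE/(mg) = 14284.2/(35.0·7.7) = 53.0025 m = 5300 cm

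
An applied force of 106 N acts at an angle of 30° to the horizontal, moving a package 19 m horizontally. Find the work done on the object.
W = F·d·cosθ = (106)(19)cos(30°) = 1744 J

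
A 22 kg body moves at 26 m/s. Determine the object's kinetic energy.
KE = ½mv² = ½(22)(26)² = 7436.0 J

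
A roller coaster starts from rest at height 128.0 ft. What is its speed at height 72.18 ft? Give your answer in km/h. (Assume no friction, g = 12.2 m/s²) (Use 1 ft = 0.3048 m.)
Convert to SI: h₁−h₂ = 17.0139 m
mgh₁ = mgh₂ + ½mv² ⇒ v = √(2g(h₁−h₂)) = √(2·12.2·17.0139) = 20.375 m/s = 73.35 km/h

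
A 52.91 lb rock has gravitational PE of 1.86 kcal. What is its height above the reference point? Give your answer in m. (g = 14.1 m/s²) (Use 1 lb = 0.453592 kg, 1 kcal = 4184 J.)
Convert to SI: m = 23.9996 kg, PE = 7782.24 J
h = PE/(mg) = 7782.24/(23.9996·14.1) = 23.0 m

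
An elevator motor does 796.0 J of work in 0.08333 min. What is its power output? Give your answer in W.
Convert to SI: W = 796.0 J, t = 4.9998 s
P = W/t = 796.0/4.9998 = 159.2 W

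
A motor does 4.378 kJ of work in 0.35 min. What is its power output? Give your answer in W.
Convert to SI: W = 4378.0 J, t = 21.0 s
P = W/t = 4378.0/21.0 = 208.5 W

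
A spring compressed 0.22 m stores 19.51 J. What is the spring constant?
k = 2·PE/x² = 2·19.51/(0.22)² = 806.2 N/m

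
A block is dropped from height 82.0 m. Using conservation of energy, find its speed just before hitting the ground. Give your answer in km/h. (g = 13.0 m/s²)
mgh = ½mv² ⇒ v = √(2gh) = √(2·13.0·82.0) = 46.1736 m/s = 166.2 km/h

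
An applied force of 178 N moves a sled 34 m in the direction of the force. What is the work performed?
W = F·d = (178)(34) = 6052 J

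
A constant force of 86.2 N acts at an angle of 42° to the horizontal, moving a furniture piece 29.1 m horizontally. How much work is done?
W = F·d·cosθ = (86.2)(29.1)cos(42°) = 1864 J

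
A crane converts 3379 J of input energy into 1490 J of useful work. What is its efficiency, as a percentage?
η = W_out/W_in = 1490/3379 = 44.1%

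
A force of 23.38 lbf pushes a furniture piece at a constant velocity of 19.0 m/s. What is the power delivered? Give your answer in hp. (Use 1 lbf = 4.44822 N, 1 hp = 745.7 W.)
Convert to SI: F = 103.999 N, v = 19.0 m/s
P = Fv = (103.999)(19.0) = 1975.99 W = 2.65 hp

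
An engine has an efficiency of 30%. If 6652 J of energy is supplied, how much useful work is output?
W_out = η·W_in = 0.3·6652 = 1995.6 J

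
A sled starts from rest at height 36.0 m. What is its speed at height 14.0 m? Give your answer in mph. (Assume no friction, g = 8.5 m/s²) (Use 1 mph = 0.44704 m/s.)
mgh₁ = mgh₂ + ½mv² ⇒ v = √(2g(h₁−h₂)) = √(2·8.5·22.0) = 19.3391 m/s = 43.26 mph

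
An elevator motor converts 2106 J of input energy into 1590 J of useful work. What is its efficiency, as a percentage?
η = W_out/W_in = 1590/2106 = 75.5%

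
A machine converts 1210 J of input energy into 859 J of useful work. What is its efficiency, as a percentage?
η = W_out/W_in = 859/1210 = 70.99%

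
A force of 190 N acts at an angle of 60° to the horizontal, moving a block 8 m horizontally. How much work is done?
W = F·d·cosθ = (190)(8)cos(60°) = 760.0 J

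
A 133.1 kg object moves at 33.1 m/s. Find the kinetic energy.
KE = ½mv² = ½(133.1)(33.1)² = 72910 J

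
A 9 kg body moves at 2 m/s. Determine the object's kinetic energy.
KE = ½mv² = ½(9)(2)² = 18.0 J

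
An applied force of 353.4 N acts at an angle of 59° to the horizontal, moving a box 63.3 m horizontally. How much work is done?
W = F·d·cosθ = (353.4)(63.3)cos(59°) = 11520 J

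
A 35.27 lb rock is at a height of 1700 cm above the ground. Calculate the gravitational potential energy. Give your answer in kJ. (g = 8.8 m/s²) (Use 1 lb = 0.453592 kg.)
Convert to SI: m = 15.9982 kg, h = 17.0 m
PE = mgh = (15.9982)(8.8)(17.0) = 2393.33 J = 2.393 kJ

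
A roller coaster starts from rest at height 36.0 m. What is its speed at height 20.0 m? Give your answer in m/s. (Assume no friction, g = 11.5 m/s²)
mgh₁ = mgh₂ + ½mv² ⇒ v = √(2g(h₁−h₂)) = √(2·11.5·16.0) = 19.18 m/s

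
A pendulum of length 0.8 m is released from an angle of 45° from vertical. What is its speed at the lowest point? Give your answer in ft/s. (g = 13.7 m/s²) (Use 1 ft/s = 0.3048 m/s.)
h = L(1 − cosθ) = 0.8(1 − cos45°) = 0.234315 m
v = √(2gh) = √(2·13.7·0.234315) = 2.53382 m/s = 8.313 ft/s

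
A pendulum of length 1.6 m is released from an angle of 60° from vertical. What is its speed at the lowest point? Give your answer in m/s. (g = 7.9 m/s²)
h = L(1 − cosθ) = 1.6(1 − cos60°) = 0.8 m
v = √(2gh) = √(2·7.9·0.8) = 3.555 m/s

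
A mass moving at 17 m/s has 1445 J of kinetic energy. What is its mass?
m = 2·KE/v² = 2·1445/(17)² = 10.0 kg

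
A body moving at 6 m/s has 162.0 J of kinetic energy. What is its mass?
m = 2·KE/v² = 2·162.0/(6)² = 9.0 kg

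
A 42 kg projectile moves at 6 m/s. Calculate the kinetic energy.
KE = ½mv² = ½(42)(6)² = 756.0 J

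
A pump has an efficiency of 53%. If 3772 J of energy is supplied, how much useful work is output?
W_out = η·W_in = 0.53·3772 = 1999.16 J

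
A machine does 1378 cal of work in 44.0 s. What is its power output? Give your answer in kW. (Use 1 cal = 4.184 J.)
Convert to SI: W = 5765.55 J, t = 44.0 s
P = W/t = 5765.55/44.0 = 131.035 W = 0.131 kW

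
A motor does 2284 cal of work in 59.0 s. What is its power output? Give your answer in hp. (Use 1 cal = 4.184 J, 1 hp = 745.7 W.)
Convert to SI: W = 9556.26 J, t = 59.0 s
P = W/t = 9556.26/59.0 = 161.97 W = 0.2172 hp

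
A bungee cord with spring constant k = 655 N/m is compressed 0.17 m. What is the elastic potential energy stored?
PE = ½kx² = ½(655)(0.17)² = 9.465 J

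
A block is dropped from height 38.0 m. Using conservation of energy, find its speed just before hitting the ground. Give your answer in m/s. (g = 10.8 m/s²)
mgh = ½mv² ⇒ v = √(2gh) = √(2·10.8·38.0) = 28.65 m/s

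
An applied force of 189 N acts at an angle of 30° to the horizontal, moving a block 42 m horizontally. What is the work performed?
W = F·d·cosθ = (189)(42)cos(30°) = 6875 J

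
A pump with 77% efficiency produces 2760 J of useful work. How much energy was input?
W_in = W_out/η = 2760/0.77 = 3584 J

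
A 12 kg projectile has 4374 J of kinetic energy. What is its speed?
v = √(2·KE/m) = √(2·4374/12) = 27.0 m/s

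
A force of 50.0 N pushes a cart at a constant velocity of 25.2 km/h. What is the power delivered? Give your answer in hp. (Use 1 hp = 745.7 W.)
Convert to SI: F = 50.0 N, v = 7.0 m/s
P = Fv = (50.0)(7.0) = 350.0 W = 0.4694 hp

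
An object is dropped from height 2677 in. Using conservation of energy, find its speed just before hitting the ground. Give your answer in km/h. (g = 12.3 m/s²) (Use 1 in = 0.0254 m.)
Convert to SI: h = 67.9958 m
mgh = ½mv² ⇒ v = √(2gh) = √(2·12.3·67.9958) = 40.8986 m/s = 147.2 km/h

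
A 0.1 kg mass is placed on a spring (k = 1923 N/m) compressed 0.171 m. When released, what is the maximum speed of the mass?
½kx² = ½mv² ⇒ v = x√(k/m) = (0.171)√(1923/0.1) = 23.71 m/s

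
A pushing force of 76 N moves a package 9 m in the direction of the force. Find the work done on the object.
W = F·d = (76)(9) = 684.0 J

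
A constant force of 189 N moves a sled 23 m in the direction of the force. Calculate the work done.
W = F·d = (189)(23) = 4347 J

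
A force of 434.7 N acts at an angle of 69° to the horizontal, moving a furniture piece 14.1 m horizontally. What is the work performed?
W = F·d·cosθ = (434.7)(14.1)cos(69°) = 2197 J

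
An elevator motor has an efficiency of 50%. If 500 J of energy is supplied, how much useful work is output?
W_out = η·W_in = 0.5·500 = 250.0 J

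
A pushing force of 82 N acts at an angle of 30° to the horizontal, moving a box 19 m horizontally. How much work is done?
W = F·d·cosθ = (82)(19)cos(30°) = 1349 J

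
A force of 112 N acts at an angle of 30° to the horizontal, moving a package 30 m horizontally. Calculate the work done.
W = F·d·cosθ = (112)(30)cos(30°) = 2910 J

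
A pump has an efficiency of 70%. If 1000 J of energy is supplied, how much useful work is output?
W_out = η·W_in = 0.7·1000 = 700.0 J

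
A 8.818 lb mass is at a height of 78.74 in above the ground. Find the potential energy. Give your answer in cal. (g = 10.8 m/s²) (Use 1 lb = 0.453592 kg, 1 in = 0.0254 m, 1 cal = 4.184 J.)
Convert to SI: m = 3.99977 kg, h = 2.0 m
PE = mgh = (3.99977)(10.8)(2.0) = 86.395 J = 20.65 cal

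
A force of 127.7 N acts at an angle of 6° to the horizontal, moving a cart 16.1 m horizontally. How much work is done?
W = F·d·cosθ = (127.7)(16.1)cos(6°) = 2045 J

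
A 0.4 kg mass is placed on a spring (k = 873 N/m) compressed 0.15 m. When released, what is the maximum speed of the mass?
½kx² = ½mv² ⇒ v = x√(k/m) = (0.15)√(873/0.4) = 7.008 m/s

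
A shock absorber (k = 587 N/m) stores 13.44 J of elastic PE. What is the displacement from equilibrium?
x = √(2·PE/k) = √(2·13.44/587) = 0.214 m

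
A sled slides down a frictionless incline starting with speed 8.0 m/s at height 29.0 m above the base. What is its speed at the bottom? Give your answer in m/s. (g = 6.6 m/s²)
½mv₀² + mgh = ½mv² ⇒ v = √(v₀² + 2gh) = √(8.0² + 2·6.6·29.0) = 21.14 m/s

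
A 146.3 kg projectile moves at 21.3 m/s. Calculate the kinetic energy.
KE = ½mv² = ½(146.3)(21.3)² = 33190 J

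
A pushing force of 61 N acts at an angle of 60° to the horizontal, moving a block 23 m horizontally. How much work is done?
W = F·d·cosθ = (61)(23)cos(60°) = 701.5 J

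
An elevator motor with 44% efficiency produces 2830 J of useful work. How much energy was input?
W_in = W_out/η = 2830/0.44 = 6432 J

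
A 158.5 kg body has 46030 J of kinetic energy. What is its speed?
v = √(2·KE/m) = √(2·46030/158.5) = 24.1 m/s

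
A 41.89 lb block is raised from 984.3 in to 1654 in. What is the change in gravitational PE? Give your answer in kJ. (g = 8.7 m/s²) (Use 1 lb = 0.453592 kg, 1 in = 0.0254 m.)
Convert to SI: m = 19.001 kg, Δh = 17.0104 m
ΔPE = mgΔh = (19.001)(8.7)(17.0104) = 2811.96 J = 2.812 kJ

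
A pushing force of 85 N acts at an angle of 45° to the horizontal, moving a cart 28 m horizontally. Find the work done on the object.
W = F·d·cosθ = (85)(28)cos(45°) = 1683 J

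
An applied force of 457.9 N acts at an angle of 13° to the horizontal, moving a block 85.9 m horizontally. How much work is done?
W = F·d·cosθ = (457.9)(85.9)cos(13°) = 38330 J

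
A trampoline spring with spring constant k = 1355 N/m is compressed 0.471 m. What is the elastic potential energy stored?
PE = ½kx² = ½(1355)(0.471)² = 150.3 J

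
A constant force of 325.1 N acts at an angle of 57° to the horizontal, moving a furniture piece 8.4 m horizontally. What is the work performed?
W = F·d·cosθ = (325.1)(8.4)cos(57°) = 1487 J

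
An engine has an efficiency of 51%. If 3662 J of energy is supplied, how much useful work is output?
W_out = η·W_in = 0.51·3662 = 1867.62 J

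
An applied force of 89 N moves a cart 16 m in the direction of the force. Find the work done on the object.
W = F·d = (89)(16) = 1424 J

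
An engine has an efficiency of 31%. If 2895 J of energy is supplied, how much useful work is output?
W_out = η·W_in = 0.31·2895 = 897.45 J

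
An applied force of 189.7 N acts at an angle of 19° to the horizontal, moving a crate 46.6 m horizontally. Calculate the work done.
W = F·d·cosθ = (189.7)(46.6)cos(19°) = 8358 J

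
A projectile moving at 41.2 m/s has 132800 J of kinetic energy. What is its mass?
m = 2·KE/v² = 2·132800/(41.2)² = 156.5 kg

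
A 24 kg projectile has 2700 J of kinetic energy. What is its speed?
v = √(2·KE/m) = √(2·2700/24) = 15.0 m/s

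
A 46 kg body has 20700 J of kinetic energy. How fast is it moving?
v = √(2·KE/m) = √(2·20700/46) = 30.0 m/s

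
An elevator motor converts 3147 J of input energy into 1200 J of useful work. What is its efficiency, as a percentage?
η = W_out/W_in = 1200/3147 = 38.13%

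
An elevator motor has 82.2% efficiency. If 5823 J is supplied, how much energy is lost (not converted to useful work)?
W_lost = W_in(1 − η) = 5823·(1 − 0.822) = 1036 J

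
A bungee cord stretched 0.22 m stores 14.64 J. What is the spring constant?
k = 2·PE/x² = 2·14.64/(0.22)² = 605.0 N/m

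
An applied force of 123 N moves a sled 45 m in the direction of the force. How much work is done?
W = F·d = (123)(45) = 5535 J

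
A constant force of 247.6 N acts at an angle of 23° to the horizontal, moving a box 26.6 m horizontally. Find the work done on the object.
W = F·d·cosθ = (247.6)(26.6)cos(23°) = 6063 J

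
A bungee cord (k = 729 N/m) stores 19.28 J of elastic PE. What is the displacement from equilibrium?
x = √(2·PE/k) = √(2·19.28/729) = 0.23 m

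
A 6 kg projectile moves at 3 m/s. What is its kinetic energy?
KE = ½mv² = ½(6)(3)² = 27.0 J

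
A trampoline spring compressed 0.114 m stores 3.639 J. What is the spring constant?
k = 2·PE/x² = 2·3.639/(0.114)² = 560.0 N/m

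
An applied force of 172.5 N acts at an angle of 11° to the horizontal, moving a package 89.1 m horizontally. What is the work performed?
W = F·d·cosθ = (172.5)(89.1)cos(11°) = 15090 J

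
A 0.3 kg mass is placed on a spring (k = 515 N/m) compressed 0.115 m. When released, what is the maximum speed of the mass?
½kx² = ½mv² ⇒ v = x√(k/m) = (0.115)√(515/0.3) = 4.765 m/s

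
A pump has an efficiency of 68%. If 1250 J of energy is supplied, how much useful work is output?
W_out = η·W_in = 0.68·1250 = 850.0 J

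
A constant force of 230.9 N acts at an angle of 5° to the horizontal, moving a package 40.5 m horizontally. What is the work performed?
W = F·d·cosθ = (230.9)(40.5)cos(5°) = 9316 J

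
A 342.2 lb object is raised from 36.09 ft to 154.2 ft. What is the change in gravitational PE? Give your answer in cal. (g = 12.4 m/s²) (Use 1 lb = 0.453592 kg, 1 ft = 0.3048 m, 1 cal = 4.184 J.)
Convert to SI: m = 155.219 kg, Δh = 35.9999 m
ΔPE = mgΔh = (155.219)(12.4)(35.9999) = 69289.7 J = 16560 cal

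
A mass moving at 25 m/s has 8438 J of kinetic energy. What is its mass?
m = 2·KE/v² = 2·8438/(25)² = 27.0 kg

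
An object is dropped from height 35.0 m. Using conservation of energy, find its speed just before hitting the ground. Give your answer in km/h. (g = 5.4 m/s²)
mgh = ½mv² ⇒ v = √(2gh) = √(2·5.4·35.0) = 19.4422 m/s = 69.99 km/h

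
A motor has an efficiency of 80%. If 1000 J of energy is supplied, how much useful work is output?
W_out = η·W_in = 0.8·1000 = 800.0 J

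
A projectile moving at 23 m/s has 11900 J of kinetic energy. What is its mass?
m = 2·KE/v² = 2·11900/(23)² = 44.99 kg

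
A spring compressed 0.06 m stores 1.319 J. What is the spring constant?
k = 2·PE/x² = 2·1.319/(0.06)² = 732.8 N/m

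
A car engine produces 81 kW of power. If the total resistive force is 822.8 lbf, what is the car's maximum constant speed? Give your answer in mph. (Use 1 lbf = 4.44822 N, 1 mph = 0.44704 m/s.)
Convert to SI: F = 3660.0 N
P = Fv ⇒ v = P/F = 81000 W/3660.0 N = 22.1312 m/s = 49.51 mph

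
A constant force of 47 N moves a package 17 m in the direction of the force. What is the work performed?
W = F·d = (47)(17) = 799.0 J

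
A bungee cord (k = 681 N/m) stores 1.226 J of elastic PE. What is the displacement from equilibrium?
x = √(2·PE/k) = √(2·1.226/681) = 0.06 m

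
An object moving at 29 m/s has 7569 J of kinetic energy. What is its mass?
m = 2·KE/v² = 2·7569/(29)² = 18.0 kg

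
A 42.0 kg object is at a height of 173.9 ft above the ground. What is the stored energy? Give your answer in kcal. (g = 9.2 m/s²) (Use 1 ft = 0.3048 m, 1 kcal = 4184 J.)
Convert to SI: m = 42.0 kg, h = 53.0047 m
PE = mgh = (42.0)(9.2)(53.0047) = 20481.0 J = 4.895 kcal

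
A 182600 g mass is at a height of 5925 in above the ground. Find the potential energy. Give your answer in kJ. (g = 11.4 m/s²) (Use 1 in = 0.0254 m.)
Convert to SI: m = 182.6 kg, h = 150.495 m
PE = mgh = (182.6)(11.4)(150.495) = 313276 J = 313.3 kJ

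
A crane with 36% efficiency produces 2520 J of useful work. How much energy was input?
W_in = W_out/η = 2520/0.36 = 7000 J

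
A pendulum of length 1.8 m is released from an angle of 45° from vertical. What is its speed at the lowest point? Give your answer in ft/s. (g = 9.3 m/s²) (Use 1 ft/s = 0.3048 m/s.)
h = L(1 − cosθ) = 1.8(1 − cos45°) = 0.527208 m
v = √(2gh) = √(2·9.3·0.527208) = 3.13146 m/s = 10.27 ft/s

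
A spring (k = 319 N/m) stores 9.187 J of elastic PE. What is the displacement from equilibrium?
x = √(2·PE/k) = √(2·9.187/319) = 0.24 m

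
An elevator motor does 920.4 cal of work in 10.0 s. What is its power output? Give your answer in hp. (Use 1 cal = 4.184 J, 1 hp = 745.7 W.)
Convert to SI: W = 3850.95 J, t = 10.0 s
P = W/t = 3850.95/10.0 = 385.095 W = 0.5164 hp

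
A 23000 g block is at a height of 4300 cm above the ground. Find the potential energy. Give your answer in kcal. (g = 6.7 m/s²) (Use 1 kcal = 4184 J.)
Convert to SI: m = 23.0 kg, h = 43.0 m
PE = mgh = (23.0)(6.7)(43.0) = 6626.3 J = 1.584 kcal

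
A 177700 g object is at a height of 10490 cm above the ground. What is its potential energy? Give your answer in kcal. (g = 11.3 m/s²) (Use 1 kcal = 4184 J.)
Convert to SI: m = 177.7 kg, h = 104.9 m
PE = mgh = (177.7)(11.3)(104.9) = 210640 J = 50.34 kcal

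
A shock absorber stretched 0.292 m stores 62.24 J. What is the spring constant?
k = 2·PE/x² = 2·62.24/(0.292)² = 1460 N/m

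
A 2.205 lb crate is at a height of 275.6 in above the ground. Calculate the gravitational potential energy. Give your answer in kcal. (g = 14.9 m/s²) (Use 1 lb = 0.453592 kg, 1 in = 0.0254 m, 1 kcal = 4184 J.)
Convert to SI: m = 1.00017 kg, h = 7.00024 m
PE = mgh = (1.00017)(14.9)(7.00024) = 104.321 J = 0.02493 kcal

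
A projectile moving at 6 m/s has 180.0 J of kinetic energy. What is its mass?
m = 2·KE/v² = 2·180.0/(6)² = 10.0 kg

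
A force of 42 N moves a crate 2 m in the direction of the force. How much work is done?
W = F·d = (42)(2) = 84.0 J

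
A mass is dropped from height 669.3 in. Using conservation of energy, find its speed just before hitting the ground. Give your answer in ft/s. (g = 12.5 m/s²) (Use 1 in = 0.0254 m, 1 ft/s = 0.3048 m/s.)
Convert to SI: h = 17.0002 m
mgh = ½mv² ⇒ v = √(2gh) = √(2·12.5·17.0002) = 20.6157 m/s = 67.64 ft/s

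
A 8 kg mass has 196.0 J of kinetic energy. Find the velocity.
v = √(2·KE/m) = √(2·196.0/8) = 7.0 m/s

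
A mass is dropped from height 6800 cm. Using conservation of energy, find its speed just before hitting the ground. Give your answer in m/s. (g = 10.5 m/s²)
Convert to SI: h = 68.0 m
mgh = ½mv² ⇒ v = √(2gh) = √(2·10.5·68.0) = 37.79 m/s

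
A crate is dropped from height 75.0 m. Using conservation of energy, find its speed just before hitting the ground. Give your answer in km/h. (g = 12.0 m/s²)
mgh = ½mv² ⇒ v = √(2gh) = √(2·12.0·75.0) = 42.4264 m/s = 152.7 km/h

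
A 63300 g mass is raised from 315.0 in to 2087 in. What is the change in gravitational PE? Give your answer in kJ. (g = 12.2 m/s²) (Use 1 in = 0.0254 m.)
Convert to SI: m = 63.3 kg, Δh = 45.0088 m
ΔPE = mgΔh = (63.3)(12.2)(45.0088) = 34758.5 J = 34.76 kJ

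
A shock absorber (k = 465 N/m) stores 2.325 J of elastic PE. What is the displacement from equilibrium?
x = √(2·PE/k) = √(2·2.325/465) = 0.1 m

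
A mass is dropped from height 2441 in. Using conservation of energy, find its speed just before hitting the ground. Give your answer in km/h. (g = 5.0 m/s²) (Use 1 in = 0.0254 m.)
Convert to SI: h = 62.0014 m
mgh = ½mv² ⇒ v = √(2gh) = √(2·5.0·62.0014) = 24.9001 m/s = 89.64 km/h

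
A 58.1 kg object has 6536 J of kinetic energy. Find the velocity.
v = √(2·KE/m) = √(2·6536/58.1) = 15.0 m/s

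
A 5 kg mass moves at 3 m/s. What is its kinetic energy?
KE = ½mv² = ½(5)(3)² = 22.5 J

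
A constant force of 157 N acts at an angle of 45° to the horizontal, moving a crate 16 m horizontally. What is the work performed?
W = F·d·cosθ = (157)(16)cos(45°) = 1776 J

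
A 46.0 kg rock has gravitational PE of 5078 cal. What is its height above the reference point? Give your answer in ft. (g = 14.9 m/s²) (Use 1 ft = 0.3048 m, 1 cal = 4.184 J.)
Convert to SI: m = 46.0 kg, PE = 21246.4 J
h = PE/(mg) = 21246.4/(46.0·14.9) = 30.9985 m = 101.7 ft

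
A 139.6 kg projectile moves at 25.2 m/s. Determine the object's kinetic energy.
KE = ½mv² = ½(139.6)(25.2)² = 44330 J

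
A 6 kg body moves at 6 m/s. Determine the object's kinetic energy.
KE = ½mv² = ½(6)(6)² = 108.0 J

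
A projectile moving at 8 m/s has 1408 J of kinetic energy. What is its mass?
m = 2·KE/v² = 2·1408/(8)² = 44.0 kg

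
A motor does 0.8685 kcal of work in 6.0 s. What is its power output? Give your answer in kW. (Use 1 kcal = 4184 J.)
Convert to SI: W = 3633.8 J, t = 6.0 s
P = W/t = 3633.8/6.0 = 605.634 W = 0.6056 kW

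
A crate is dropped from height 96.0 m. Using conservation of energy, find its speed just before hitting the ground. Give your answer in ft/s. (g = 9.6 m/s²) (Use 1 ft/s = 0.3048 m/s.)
mgh = ½mv² ⇒ v = √(2gh) = √(2·9.6·96.0) = 42.9325 m/s = 140.9 ft/s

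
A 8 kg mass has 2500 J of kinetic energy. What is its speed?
v = √(2·KE/m) = √(2·2500/8) = 25.0 m/s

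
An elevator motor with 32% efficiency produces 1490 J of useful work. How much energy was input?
W_in = W_out/η = 1490/0.32 = 4656 J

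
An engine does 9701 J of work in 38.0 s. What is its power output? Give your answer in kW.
P = W/t = 9701.0/38.0 = 255.289 W = 0.2553 kW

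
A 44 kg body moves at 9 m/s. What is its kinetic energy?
KE = ½mv² = ½(44)(9)² = 1782.0 J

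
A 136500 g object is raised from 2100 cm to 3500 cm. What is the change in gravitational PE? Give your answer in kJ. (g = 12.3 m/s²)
Convert to SI: m = 136.5 kg, Δh = 14.0 m
ΔPE = mgΔh = (136.5)(12.3)(14.0) = 23505.3 J = 23.51 kJ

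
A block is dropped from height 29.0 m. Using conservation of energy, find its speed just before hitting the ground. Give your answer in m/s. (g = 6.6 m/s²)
mgh = ½mv² ⇒ v = √(2gh) = √(2·6.6·29.0) = 19.57 m/s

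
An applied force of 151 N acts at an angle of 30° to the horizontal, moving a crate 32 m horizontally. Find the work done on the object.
W = F·d·cosθ = (151)(32)cos(30°) = 4185 J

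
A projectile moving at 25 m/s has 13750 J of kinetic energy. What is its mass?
m = 2·KE/v² = 2·13750/(25)² = 44.0 kg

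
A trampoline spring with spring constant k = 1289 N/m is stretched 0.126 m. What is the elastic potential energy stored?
PE = ½kx² = ½(1289)(0.126)² = 10.23 J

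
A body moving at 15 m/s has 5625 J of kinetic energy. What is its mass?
m = 2·KE/v² = 2·5625/(15)² = 50.0 kg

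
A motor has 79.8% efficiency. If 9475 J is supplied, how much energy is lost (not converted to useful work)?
W_lost = W_in(1 − η) = 9475·(1 − 0.798) = 1914 J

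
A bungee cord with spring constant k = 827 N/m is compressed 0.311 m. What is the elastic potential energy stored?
PE = ½kx² = ½(827)(0.311)² = 39.99 J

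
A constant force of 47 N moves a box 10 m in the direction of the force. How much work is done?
W = F·d = (47)(10) = 470.0 J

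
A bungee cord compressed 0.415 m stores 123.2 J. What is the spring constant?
k = 2·PE/x² = 2·123.2/(0.415)² = 1431 N/m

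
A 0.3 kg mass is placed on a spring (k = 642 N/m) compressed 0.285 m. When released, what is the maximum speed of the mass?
½kx² = ½mv² ⇒ v = x√(k/m) = (0.285)√(642/0.3) = 13.18 m/s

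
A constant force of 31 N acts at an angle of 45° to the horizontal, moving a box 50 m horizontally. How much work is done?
W = F·d·cosθ = (31)(50)cos(45°) = 1096 J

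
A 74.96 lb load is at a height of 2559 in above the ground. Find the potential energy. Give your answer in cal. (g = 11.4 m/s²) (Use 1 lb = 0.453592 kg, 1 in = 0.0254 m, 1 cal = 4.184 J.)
Convert to SI: m = 34.0013 kg, h = 64.9986 m
PE = mgh = (34.0013)(11.4)(64.9986) = 25194.4 J = 6022 cal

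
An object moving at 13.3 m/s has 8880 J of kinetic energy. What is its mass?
m = 2·KE/v² = 2·8880/(13.3)² = 100.4 kg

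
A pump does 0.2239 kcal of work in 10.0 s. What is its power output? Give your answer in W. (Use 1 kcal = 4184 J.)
Convert to SI: W = 936.798 J, t = 10.0 s
P = W/t = 936.798/10.0 = 93.68 W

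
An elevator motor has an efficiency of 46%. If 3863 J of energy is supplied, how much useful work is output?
W_out = η·W_in = 0.46·3863 = 1776.98 J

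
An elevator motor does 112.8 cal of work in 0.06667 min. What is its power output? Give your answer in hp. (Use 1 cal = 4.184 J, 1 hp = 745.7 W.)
Convert to SI: W = 471.955 J, t = 4.0002 s
P = W/t = 471.955/4.0002 = 117.983 W = 0.1582 hp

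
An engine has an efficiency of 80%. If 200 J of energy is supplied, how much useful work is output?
W_out = η·W_in = 0.8·200 = 160.0 J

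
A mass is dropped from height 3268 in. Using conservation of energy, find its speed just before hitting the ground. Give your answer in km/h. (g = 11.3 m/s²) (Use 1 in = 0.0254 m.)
Convert to SI: h = 83.0072 m
mgh = ½mv² ⇒ v = √(2gh) = √(2·11.3·83.0072) = 43.3124 m/s = 155.9 km/h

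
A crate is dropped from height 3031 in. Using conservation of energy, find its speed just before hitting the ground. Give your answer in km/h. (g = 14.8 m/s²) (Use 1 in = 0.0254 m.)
Convert to SI: h = 76.9874 m
mgh = ½mv² ⇒ v = √(2gh) = √(2·14.8·76.9874) = 47.7371 m/s = 171.9 km/h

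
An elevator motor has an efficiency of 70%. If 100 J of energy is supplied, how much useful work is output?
W_out = η·W_in = 0.7·100 = 70.0 J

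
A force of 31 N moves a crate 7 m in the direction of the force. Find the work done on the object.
W = F·d = (31)(7) = 217.0 J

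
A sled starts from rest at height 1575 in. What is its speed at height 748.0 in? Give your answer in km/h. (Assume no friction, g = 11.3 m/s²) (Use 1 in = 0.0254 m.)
Convert to SI: h₁−h₂ = 21.0058 m
mgh₁ = mgh₂ + ½mv² ⇒ v = √(2g(h₁−h₂)) = √(2·11.3·21.0058) = 21.7883 m/s = 78.44 km/h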